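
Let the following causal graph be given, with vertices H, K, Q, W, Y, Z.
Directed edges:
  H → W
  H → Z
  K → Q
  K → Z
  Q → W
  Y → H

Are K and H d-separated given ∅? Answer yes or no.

Yes — K ⊥ H | ∅.

Bayes-Ball from K | ∅ reaches {Q,W,Z}.
H ∉ reach(K|∅) ⇒ K ⊥ H | ∅.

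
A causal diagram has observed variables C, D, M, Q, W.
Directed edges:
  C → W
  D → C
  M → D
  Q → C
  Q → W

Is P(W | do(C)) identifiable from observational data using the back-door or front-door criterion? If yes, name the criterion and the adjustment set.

P(W|do(C)): backdoor, adjust for {Q}.

desc(C)\{C}={W}; candidates ⊆ {D,M,Q}.
size 0: {}; under {} C still reaches {D,M,Q,W} ∋ W.
{Q}: C⊥W given {Q} in G with C→· removed — back-door holds.
P(W|do(C)) = Σ_{Q} P(W|C,Q)·P(Q).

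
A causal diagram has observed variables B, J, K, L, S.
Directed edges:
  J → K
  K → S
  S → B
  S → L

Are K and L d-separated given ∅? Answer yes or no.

No — K and L are d-connected given ∅.

Bayes-Ball from K | ∅ reaches {B,J,L,S}.
L ∈ reach(K|∅) ⇒ K ⊥̸ L | ∅.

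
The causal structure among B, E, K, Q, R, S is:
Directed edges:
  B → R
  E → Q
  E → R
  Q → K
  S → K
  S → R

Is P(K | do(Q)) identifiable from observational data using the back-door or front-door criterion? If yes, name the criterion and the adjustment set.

P(K|do(Q)): backdoor, adjust for ∅.

desc(Q)\{Q}={K}; candidates ⊆ {B,E,R,S}.
∅: Q⊥K given ∅ in G with Q→· removed — back-door holds.
P(K|do(Q)) = P(K|Q) — no adjustment needed.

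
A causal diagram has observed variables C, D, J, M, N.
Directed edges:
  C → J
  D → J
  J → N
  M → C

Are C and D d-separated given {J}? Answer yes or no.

No — C and D are d-connected given {J}.

Bayes-Ball from C | {J} reaches {D,M}.
D ∈ reach(C|{J}) ⇒ C ⊥̸ D | {J}.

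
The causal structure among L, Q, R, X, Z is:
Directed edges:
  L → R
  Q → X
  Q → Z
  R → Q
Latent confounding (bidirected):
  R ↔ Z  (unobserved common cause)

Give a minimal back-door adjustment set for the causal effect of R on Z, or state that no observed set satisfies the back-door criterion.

desc(R)\{R}={Q,X,Z}; candidates ⊆ {L}.
R↔Z: latent back-door arc(s) into R.
size 0: {}; under {} R still reaches {L,Z} ∋ Z.
size 1: {L}; under {L} R still reaches {Z} ∋ Z.
R↔Z cannot be blocked by any observed set — no back-door set.

R→Z: no observed back-door set.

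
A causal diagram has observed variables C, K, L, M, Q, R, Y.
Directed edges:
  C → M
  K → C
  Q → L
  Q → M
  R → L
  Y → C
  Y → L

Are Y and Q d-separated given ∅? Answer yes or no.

Bayes-Ball from Y | ∅ reaches {C,L,M}.
Q ∉ reach(Y|∅) ⇒ Y ⊥ Q | ∅.

Yes — Y ⊥ Q | ∅.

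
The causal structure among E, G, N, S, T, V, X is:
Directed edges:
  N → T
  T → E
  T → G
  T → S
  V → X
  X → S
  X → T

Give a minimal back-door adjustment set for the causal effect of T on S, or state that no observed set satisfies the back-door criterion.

T→S: minimal back-door set {X}.

desc(T)\{T}={E,G,S}; candidates ⊆ {N,V,X}.
size 0: {}; under {} T still reaches {N,S,V,X} ∋ S.
{X}: T⊥S given {X} in G with T→· removed — back-door holds.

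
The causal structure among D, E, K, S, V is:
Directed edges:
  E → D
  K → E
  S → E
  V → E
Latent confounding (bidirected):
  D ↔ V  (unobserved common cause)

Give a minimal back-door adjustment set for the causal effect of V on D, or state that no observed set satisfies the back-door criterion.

desc(V)\{V}={D,E}; candidates ⊆ {K,S}.
V↔D: latent back-door arc(s) into V.
size 0: {}; under {} V still reaches {D} ∋ D.
size 1: {K}, {S}; under {K} V still reaches {D} ∋ D.
size 2: {K,S}; under {K,S} V still reaches {D} ∋ D.
V↔D cannot be blocked by any observed set — no back-door set.

V→D: no observed back-door set.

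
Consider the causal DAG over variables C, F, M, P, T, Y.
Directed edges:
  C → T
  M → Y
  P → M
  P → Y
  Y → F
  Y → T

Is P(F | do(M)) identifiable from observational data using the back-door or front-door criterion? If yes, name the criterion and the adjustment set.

desc(M)\{M}={F,T,Y}; candidates ⊆ {C,P}.
size 0: {}; under {} M still reaches {F,P,T,Y} ∋ F.
{P}: M⊥F given {P} in G with M→· removed — back-door holds.
P(F|do(M)) = Σ_{P} P(F|M,P)·P(P).

P(F|do(M)): backdoor, adjust for {P}.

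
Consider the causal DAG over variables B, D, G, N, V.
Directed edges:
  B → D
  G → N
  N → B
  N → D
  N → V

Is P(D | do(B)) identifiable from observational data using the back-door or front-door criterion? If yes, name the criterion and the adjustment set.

desc(B)\{B}={D}; candidates ⊆ {G,N,V}.
size 0: {}; under {} B still reaches {D,G,N,V} ∋ D.
{N}: B⊥D given {N} in G with B→· removed — back-door holds.
P(D|do(B)) = Σ_{N} P(D|B,N)·P(N).

P(D|do(B)): backdoor, adjust for {N}.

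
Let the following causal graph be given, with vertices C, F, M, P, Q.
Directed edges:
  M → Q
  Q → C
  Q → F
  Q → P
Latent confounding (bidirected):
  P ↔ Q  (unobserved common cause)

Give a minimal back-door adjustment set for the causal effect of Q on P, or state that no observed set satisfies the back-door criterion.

Q→P: no observed back-door set.

desc(Q)\{Q}={C,F,P}; candidates ⊆ {M}.
Q↔P: latent back-door arc(s) into Q.
size 0: {}; under {} Q still reaches {M,P} ∋ P.
size 1: {M}; under {M} Q still reaches {P} ∋ P.
Q↔P cannot be blocked by any observed set — no back-door set.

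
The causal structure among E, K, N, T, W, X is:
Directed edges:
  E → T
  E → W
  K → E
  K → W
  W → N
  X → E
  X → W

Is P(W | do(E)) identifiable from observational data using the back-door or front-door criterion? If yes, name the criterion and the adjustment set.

P(W|do(E)): backdoor, adjust for {K, X}.

desc(E)\{E}={N,T,W}; candidates ⊆ {K,X}.
size 0: {}; under {} E still reaches {K,N,W,X} ∋ W.
size 1: {K}, {X}; under {K} E still reaches {N,W,X} ∋ W.
{K,X}: E⊥W given {K,X} in G with E→· removed — back-door holds.
P(W|do(E)) = Σ_{K,X} P(W|E,K,X)·P(K,X).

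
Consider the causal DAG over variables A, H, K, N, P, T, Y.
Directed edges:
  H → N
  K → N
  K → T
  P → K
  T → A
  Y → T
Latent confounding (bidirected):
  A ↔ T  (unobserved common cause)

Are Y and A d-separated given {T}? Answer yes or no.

Bayes-Ball from Y | {T} reaches {A,K,N,P}.
A ∈ reach(Y|{T}) ⇒ Y ⊥̸ A | {T}.

No — Y and A are d-connected given {T}.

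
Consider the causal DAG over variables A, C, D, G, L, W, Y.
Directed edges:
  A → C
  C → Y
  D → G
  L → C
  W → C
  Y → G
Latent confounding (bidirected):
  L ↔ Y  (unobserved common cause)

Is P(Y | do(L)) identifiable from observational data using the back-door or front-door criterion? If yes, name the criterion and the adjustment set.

P(Y|do(L)): frontdoor, adjust for {C}.

desc(L)\{L}={C,G,Y}; candidates ⊆ {A,D,W}.
L↔Y: latent back-door arc(s) into L.
size 0: {}; under {} L still reaches {G,Y} ∋ Y.
size 1: {A}, {D}, {W}; under {A} L still reaches {G,Y} ∋ Y.
size 2: {A,D}, {A,W}, {D,W}; under {A,D} L still reaches {G,Y} ∋ Y.
L↔Y cannot be blocked by any observed set — no back-door set.
{C}: (i) intercepts every directed L→Y path; (ii) no back-door L→{C}; (iii) {L} blocks every back-door {C}→Y. Front-door holds.
P(Y|do(L)) = Σ_{C} P(C|L) Σ_{L'} P(Y|C,L')P(L').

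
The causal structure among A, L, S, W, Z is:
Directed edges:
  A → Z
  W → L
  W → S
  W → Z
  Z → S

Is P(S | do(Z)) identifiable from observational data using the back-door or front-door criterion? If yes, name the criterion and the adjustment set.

P(S|do(Z)): backdoor, adjust for {W}.

desc(Z)\{Z}={S}; candidates ⊆ {A,L,W}.
size 0: {}; under {} Z still reaches {A,L,S,W} ∋ S.
{W}: Z⊥S given {W} in G with Z→· removed — back-door holds.
P(S|do(Z)) = Σ_{W} P(S|Z,W)·P(W).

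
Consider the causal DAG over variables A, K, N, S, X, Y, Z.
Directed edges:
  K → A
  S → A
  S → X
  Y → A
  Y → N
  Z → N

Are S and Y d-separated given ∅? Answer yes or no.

Yes — S ⊥ Y | ∅.

Bayes-Ball from S | ∅ reaches {A,X}.
Y ∉ reach(S|∅) ⇒ S ⊥ Y | ∅.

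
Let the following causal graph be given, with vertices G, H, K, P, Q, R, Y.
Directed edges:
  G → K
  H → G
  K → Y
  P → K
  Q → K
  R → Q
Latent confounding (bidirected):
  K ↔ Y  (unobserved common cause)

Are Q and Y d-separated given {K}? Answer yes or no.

Bayes-Ball from Q | {K} reaches {G,H,P,R,Y}.
Y ∈ reach(Q|{K}) ⇒ Q ⊥̸ Y | {K}.

No — Q and Y are d-connected given {K}.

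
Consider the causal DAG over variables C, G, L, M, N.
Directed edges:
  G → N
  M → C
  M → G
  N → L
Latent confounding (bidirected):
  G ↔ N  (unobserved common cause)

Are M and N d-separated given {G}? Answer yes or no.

Bayes-Ball from M | {G} reaches {C,L,N}.
N ∈ reach(M|{G}) ⇒ M ⊥̸ N | {G}.

No — M and N are d-connected given {G}.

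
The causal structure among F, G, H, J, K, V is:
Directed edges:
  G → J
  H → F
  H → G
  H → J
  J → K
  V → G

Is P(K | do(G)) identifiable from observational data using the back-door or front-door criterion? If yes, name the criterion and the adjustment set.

P(K|do(G)): backdoor, adjust for {H}.

desc(G)\{G}={J,K}; candidates ⊆ {F,H,V}.
size 0: {}; under {} G still reaches {F,H,J,K,V} ∋ K.
{H}: G⊥K given {H} in G with G→· removed — back-door holds.
P(K|do(G)) = Σ_{H} P(K|G,H)·P(H).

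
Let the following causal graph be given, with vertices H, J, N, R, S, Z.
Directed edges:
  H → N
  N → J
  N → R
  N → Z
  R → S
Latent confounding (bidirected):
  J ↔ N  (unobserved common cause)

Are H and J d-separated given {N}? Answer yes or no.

Bayes-Ball from H | {N} reaches {J}.
J ∈ reach(H|{N}) ⇒ H ⊥̸ J | {N}.

No — H and J are d-connected given {N}.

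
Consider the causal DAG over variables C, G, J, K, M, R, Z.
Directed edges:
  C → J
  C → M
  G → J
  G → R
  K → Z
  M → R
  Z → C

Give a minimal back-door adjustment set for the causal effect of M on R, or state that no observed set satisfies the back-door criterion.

M→R: minimal back-door set ∅.

desc(M)\{M}={R}; candidates ⊆ {C,G,J,K,Z}.
∅: M⊥R given ∅ in G with M→· removed — back-door holds.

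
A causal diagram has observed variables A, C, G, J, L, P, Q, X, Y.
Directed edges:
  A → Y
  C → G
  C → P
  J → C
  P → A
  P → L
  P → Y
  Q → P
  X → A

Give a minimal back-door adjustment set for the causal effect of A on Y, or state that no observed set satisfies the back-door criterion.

desc(A)\{A}={Y}; candidates ⊆ {C,G,J,L,P,Q,X}.
size 0: {}; under {} A still reaches {C,G,J,L,P,Q,X,Y} ∋ Y.
{P}: A⊥Y given {P} in G with A→· removed — back-door holds.

A→Y: minimal back-door set {P}.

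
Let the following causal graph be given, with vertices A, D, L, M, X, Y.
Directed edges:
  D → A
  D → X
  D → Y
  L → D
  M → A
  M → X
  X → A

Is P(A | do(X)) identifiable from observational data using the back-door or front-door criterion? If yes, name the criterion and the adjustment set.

P(A|do(X)): backdoor, adjust for {D, M}.

desc(X)\{X}={A}; candidates ⊆ {D,L,M,Y}.
size 0: {}; under {} X still reaches {A,D,L,M,Y} ∋ A.
size 1: {D}, {L}, {M} …(+1); under {D} X still reaches {A,M} ∋ A.
{D,M}: X⊥A given {D,M} in G with X→· removed — back-door holds.
P(A|do(X)) = Σ_{D,M} P(A|X,D,M)·P(D,M).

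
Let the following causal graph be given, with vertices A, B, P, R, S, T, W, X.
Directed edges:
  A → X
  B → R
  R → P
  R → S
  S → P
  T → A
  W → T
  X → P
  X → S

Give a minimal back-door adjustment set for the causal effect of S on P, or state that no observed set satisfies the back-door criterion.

desc(S)\{S}={P}; candidates ⊆ {A,B,R,T,W,X}.
size 0: {}; under {} S still reaches {A,B,P,R,T,W,X} ∋ P.
size 1: {A}, {B}, {R} …(+3); under {A} S still reaches {B,P,R,X} ∋ P.
{R,X}: S⊥P given {R,X} in G with S→· removed — back-door holds.

S→P: minimal back-door set {R, X}.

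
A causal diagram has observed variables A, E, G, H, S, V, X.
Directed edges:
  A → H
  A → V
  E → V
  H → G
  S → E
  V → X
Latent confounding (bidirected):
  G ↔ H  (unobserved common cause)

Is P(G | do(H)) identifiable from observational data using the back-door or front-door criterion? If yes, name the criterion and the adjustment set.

desc(H)\{H}={G}; candidates ⊆ {A,E,S,V,X}.
H↔G: latent back-door arc(s) into H.
size 0: {}; under {} H still reaches {A,G,V,X} ∋ G.
size 1: {A}, {E}, {S} …(+2); under {A} H still reaches {G} ∋ G.
size 2: {A,E}, {A,S}, {A,V} …(+7); under {A,E} H still reaches {G} ∋ G.
H↔G cannot be blocked by any observed set — no back-door set.
No mediator lies on a directed H→…→G path.
Neither criterion identifies P(G|do(H)) in this graph.

P(G|do(H)): not identifiable (no BD/FD set).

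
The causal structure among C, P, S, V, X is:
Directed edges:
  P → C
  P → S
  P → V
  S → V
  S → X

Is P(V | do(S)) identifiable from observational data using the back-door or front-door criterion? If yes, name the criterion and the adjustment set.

P(V|do(S)): backdoor, adjust for {P}.

desc(S)\{S}={V,X}; candidates ⊆ {C,P}.
size 0: {}; under {} S still reaches {C,P,V} ∋ V.
{P}: S⊥V given {P} in G with S→· removed — back-door holds.
P(V|do(S)) = Σ_{P} P(V|S,P)·P(P).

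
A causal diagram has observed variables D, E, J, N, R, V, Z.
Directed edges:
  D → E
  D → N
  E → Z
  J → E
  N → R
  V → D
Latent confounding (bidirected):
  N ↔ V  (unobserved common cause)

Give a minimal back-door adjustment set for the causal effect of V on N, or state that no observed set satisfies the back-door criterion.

desc(V)\{V}={D,E,N,R,Z}; candidates ⊆ {J}.
V↔N: latent back-door arc(s) into V.
size 0: {}; under {} V still reaches {N,R} ∋ N.
size 1: {J}; under {J} V still reaches {N,R} ∋ N.
V↔N cannot be blocked by any observed set — no back-door set.

V→N: no observed back-door set.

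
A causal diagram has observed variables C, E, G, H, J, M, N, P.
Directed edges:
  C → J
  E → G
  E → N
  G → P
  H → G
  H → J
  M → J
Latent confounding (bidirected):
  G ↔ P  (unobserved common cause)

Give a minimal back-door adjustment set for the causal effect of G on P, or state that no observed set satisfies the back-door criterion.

G→P: no observed back-door set.

desc(G)\{G}={P}; candidates ⊆ {C,E,H,J,M,N}.
G↔P: latent back-door arc(s) into G.
size 0: {}; under {} G still reaches {E,H,J,N,P} ∋ P.
size 1: {C}, {E}, {H} …(+3); under {C} G still reaches {E,H,J,N,P} ∋ P.
size 2: {C,E}, {C,H}, {C,J} …(+12); under {C,E} G still reaches {H,J,P} ∋ P.
G↔P cannot be blocked by any observed set — no back-door set.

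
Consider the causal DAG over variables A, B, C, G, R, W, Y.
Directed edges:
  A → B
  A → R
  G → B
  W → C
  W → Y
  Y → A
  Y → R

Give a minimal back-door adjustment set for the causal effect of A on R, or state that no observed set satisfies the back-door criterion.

desc(A)\{A}={B,R}; candidates ⊆ {C,G,W,Y}.
size 0: {}; under {} A still reaches {C,R,W,Y} ∋ R.
{Y}: A⊥R given {Y} in G with A→· removed — back-door holds.

A→R: minimal back-door set {Y}.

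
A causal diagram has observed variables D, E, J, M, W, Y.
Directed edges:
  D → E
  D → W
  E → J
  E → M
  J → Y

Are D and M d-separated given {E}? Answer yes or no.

Yes — D ⊥ M | {E}.

Bayes-Ball from D | {E} reaches {W}.
M ∉ reach(D|{E}) ⇒ D ⊥ M | {E}.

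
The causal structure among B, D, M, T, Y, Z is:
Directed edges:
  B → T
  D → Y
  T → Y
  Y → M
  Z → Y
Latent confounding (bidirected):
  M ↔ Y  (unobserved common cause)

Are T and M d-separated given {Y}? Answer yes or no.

Bayes-Ball from T | {Y} reaches {B,D,M,Z}.
M ∈ reach(T|{Y}) ⇒ T ⊥̸ M | {Y}.

No — T and M are d-connected given {Y}.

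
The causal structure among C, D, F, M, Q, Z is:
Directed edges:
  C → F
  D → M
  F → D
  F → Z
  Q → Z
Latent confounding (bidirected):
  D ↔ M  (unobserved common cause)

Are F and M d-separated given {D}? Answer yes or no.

No — F and M are d-connected given {D}.

Bayes-Ball from F | {D} reaches {C,M,Z}.
M ∈ reach(F|{D}) ⇒ F ⊥̸ M | {D}.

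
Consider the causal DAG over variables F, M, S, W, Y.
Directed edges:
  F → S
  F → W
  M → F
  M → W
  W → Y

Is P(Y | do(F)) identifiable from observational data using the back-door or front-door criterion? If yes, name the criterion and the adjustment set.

desc(F)\{F}={S,W,Y}; candidates ⊆ {M}.
size 0: {}; under {} F still reaches {M,W,Y} ∋ Y.
{M}: F⊥Y given {M} in G with F→· removed — back-door holds.
P(Y|do(F)) = Σ_{M} P(Y|F,M)·P(M).

P(Y|do(F)): backdoor, adjust for {M}.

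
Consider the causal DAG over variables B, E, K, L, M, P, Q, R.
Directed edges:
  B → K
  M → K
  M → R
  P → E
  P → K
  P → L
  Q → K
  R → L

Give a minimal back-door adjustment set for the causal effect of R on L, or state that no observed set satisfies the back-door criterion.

R→L: minimal back-door set ∅.

desc(R)\{R}={L}; candidates ⊆ {B,E,K,M,P,Q}.
∅: R⊥L given ∅ in G with R→· removed — back-door holds.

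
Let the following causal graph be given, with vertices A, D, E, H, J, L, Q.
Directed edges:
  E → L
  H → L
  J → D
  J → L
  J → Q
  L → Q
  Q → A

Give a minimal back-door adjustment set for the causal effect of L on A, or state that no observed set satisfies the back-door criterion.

desc(L)\{L}={A,Q}; candidates ⊆ {D,E,H,J}.
size 0: {}; under {} L still reaches {A,D,E,H,J,Q} ∋ A.
{J}: L⊥A given {J} in G with L→· removed — back-door holds.

L→A: minimal back-door set {J}.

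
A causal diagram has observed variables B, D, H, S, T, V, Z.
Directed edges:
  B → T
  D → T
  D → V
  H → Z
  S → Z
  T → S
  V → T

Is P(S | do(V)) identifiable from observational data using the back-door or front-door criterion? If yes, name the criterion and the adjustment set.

P(S|do(V)): backdoor, adjust for {D}.

desc(V)\{V}={S,T,Z}; candidates ⊆ {B,D,H}.
size 0: {}; under {} V still reaches {D,S,T,Z} ∋ S.
{D}: V⊥S given {D} in G with V→· removed — back-door holds.
P(S|do(V)) = Σ_{D} P(S|V,D)·P(D).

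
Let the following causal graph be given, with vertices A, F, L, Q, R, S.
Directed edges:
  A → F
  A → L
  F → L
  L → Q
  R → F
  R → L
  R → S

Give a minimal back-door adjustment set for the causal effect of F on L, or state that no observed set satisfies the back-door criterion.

desc(F)\{F}={L,Q}; candidates ⊆ {A,R,S}.
size 0: {}; under {} F still reaches {A,L,Q,R,S} ∋ L.
size 1: {A}, {R}, {S}; under {A} F still reaches {L,Q,R,S} ∋ L.
{A,R}: F⊥L given {A,R} in G with F→· removed — back-door holds.

F→L: minimal back-door set {A, R}.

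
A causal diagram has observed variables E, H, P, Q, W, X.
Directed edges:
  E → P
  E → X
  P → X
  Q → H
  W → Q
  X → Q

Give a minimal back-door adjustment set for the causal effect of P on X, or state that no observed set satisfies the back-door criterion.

P→X: minimal back-door set {E}.

desc(P)\{P}={H,Q,X}; candidates ⊆ {E,W}.
size 0: {}; under {} P still reaches {E,H,Q,X} ∋ X.
{E}: P⊥X given {E} in G with P→· removed — back-door holds.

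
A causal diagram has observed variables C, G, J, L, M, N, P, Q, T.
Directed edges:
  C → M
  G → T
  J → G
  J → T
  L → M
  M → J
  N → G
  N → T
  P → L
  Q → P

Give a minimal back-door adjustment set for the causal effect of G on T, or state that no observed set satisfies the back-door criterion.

desc(G)\{G}={T}; candidates ⊆ {C,J,L,M,N,P,Q}.
size 0: {}; under {} G still reaches {C,J,L,M,N,P,Q,T} ∋ T.
size 1: {C}, {J}, {L} …(+4); under {C} G still reaches {J,L,M,N,P,Q,T} ∋ T.
{J,N}: G⊥T given {J,N} in G with G→· removed — back-door holds.

G→T: minimal back-door set {J, N}.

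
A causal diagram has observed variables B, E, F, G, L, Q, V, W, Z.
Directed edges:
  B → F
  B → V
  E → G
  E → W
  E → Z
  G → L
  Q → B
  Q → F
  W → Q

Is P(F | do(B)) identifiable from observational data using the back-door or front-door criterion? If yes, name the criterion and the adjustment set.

desc(B)\{B}={F,V}; candidates ⊆ {E,G,L,Q,W,Z}.
size 0: {}; under {} B still reaches {E,F,G,L,Q,W,Z} ∋ F.
{Q}: B⊥F given {Q} in G with B→· removed — back-door holds.
P(F|do(B)) = Σ_{Q} P(F|B,Q)·P(Q).

P(F|do(B)): backdoor, adjust for {Q}.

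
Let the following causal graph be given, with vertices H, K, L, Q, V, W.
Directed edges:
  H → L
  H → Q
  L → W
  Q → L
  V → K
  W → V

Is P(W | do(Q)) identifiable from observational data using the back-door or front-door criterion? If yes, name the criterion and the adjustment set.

P(W|do(Q)): backdoor, adjust for {H}.

desc(Q)\{Q}={K,L,V,W}; candidates ⊆ {H}.
size 0: {}; under {} Q still reaches {H,K,L,V,W} ∋ W.
{H}: Q⊥W given {H} in G with Q→· removed — back-door holds.
P(W|do(Q)) = Σ_{H} P(W|Q,H)·P(H).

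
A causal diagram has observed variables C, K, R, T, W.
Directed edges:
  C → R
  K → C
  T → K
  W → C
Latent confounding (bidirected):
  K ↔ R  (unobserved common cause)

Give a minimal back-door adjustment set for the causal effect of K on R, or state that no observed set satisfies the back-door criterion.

K→R: no observed back-door set.

desc(K)\{K}={C,R}; candidates ⊆ {T,W}.
K↔R: latent back-door arc(s) into K.
size 0: {}; under {} K still reaches {R,T} ∋ R.
size 1: {T}, {W}; under {T} K still reaches {R} ∋ R.
size 2: {T,W}; under {T,W} K still reaches {R} ∋ R.
K↔R cannot be blocked by any observed set — no back-door set.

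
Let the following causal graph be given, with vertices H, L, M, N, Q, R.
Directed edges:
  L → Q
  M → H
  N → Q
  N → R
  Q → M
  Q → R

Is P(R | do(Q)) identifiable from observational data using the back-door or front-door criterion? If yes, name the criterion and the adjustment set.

desc(Q)\{Q}={H,M,R}; candidates ⊆ {L,N}.
size 0: {}; under {} Q still reaches {L,N,R} ∋ R.
{N}: Q⊥R given {N} in G with Q→· removed — back-door holds.
P(R|do(Q)) = Σ_{N} P(R|Q,N)·P(N).

P(R|do(Q)): backdoor, adjust for {N}.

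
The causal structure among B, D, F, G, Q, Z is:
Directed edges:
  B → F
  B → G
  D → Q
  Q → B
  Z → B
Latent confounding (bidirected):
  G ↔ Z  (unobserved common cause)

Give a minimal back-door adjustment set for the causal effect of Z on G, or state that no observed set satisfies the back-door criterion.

desc(Z)\{Z}={B,F,G}; candidates ⊆ {D,Q}.
Z↔G: latent back-door arc(s) into Z.
size 0: {}; under {} Z still reaches {G} ∋ G.
size 1: {D}, {Q}; under {D} Z still reaches {G} ∋ G.
size 2: {D,Q}; under {D,Q} Z still reaches {G} ∋ G.
Z↔G cannot be blocked by any observed set — no back-door set.

Z→G: no observed back-door set.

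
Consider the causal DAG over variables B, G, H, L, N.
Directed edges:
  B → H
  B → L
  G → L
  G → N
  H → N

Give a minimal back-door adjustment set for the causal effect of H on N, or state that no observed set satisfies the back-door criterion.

H→N: minimal back-door set ∅.

desc(H)\{H}={N}; candidates ⊆ {B,G,L}.
∅: H⊥N given ∅ in G with H→· removed — back-door holds.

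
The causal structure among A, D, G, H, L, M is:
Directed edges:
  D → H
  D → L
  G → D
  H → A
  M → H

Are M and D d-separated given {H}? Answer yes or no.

No — M and D are d-connected given {H}.

Bayes-Ball from M | {H} reaches {D,G,L}.
D ∈ reach(M|{H}) ⇒ M ⊥̸ D | {H}.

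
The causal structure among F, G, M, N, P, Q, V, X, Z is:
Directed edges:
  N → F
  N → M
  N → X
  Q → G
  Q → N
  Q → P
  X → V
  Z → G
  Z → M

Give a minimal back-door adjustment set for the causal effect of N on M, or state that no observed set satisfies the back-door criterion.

desc(N)\{N}={F,M,V,X}; candidates ⊆ {G,P,Q,Z}.
∅: N⊥M given ∅ in G with N→· removed — back-door holds.

N→M: minimal back-door set ∅.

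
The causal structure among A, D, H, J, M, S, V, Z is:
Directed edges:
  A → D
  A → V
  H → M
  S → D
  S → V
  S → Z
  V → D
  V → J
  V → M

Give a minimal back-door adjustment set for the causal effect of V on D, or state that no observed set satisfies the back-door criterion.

V→D: minimal back-door set {A, S}.

desc(V)\{V}={D,J,M}; candidates ⊆ {A,H,S,Z}.
size 0: {}; under {} V still reaches {A,D,S,Z} ∋ D.
size 1: {A}, {H}, {S} …(+1); under {A} V still reaches {D,S,Z} ∋ D.
{A,S}: V⊥D given {A,S} in G with V→· removed — back-door holds.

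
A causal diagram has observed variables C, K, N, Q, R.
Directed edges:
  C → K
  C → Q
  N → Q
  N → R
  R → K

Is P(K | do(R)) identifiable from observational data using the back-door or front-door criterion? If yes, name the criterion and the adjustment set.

P(K|do(R)): backdoor, adjust for ∅.

desc(R)\{R}={K}; candidates ⊆ {C,N,Q}.
∅: R⊥K given ∅ in G with R→· removed — back-door holds.
P(K|do(R)) = P(K|R) — no adjustment needed.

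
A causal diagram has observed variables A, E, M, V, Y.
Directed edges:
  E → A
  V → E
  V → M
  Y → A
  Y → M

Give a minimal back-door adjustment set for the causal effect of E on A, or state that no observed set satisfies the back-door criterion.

desc(E)\{E}={A}; candidates ⊆ {M,V,Y}.
∅: E⊥A given ∅ in G with E→· removed — back-door holds.

E→A: minimal back-door set ∅.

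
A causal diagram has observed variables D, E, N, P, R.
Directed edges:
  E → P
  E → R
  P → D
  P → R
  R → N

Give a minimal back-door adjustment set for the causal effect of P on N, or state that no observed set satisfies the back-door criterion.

P→N: minimal back-door set {E}.

desc(P)\{P}={D,N,R}; candidates ⊆ {E}.
size 0: {}; under {} P still reaches {E,N,R} ∋ N.
{E}: P⊥N given {E} in G with P→· removed — back-door holds.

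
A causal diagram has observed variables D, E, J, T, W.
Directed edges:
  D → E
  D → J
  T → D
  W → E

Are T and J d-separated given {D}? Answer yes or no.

Yes — T ⊥ J | {D}.

Bayes-Ball from T | {D} reaches ∅.
J ∉ reach(T|{D}) ⇒ T ⊥ J | {D}.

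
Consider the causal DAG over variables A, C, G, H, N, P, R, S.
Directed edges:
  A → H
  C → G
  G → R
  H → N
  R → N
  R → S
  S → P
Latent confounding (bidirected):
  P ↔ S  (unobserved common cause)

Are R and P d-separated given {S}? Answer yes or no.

No — R and P are d-connected given {S}.

Bayes-Ball from R | {S} reaches {C,G,N,P}.
P ∈ reach(R|{S}) ⇒ R ⊥̸ P | {S}.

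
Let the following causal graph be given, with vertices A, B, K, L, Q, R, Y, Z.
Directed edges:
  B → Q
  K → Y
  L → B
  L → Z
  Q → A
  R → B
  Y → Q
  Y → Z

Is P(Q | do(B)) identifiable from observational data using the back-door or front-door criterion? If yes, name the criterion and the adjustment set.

desc(B)\{B}={A,Q}; candidates ⊆ {K,L,R,Y,Z}.
∅: B⊥Q given ∅ in G with B→· removed — back-door holds.
P(Q|do(B)) = P(Q|B) — no adjustment needed.

P(Q|do(B)): backdoor, adjust for ∅.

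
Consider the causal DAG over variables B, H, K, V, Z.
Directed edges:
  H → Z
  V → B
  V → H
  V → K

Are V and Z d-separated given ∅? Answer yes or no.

Bayes-Ball from V | ∅ reaches {B,H,K,Z}.
Z ∈ reach(V|∅) ⇒ V ⊥̸ Z | ∅.

No — V and Z are d-connected given ∅.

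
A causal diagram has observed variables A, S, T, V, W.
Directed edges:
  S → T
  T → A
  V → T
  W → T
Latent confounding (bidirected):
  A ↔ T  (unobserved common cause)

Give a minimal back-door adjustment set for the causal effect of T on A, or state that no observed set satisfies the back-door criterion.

desc(T)\{T}={A}; candidates ⊆ {S,V,W}.
T↔A: latent back-door arc(s) into T.
size 0: {}; under {} T still reaches {A,S,V,W} ∋ A.
size 1: {S}, {V}, {W}; under {S} T still reaches {A,V,W} ∋ A.
size 2: {S,V}, {S,W}, {V,W}; under {S,V} T still reaches {A,W} ∋ A.
T↔A cannot be blocked by any observed set — no back-door set.

T→A: no observed back-door set.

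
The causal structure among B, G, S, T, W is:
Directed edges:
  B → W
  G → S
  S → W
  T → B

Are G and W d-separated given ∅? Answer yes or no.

Bayes-Ball from G | ∅ reaches {S,W}.
W ∈ reach(G|∅) ⇒ G ⊥̸ W | ∅.

No — G and W are d-connected given ∅.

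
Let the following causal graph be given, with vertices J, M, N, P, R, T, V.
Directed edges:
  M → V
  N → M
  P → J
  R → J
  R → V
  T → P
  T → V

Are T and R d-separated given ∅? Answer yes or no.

Bayes-Ball from T | ∅ reaches {J,P,V}.
R ∉ reach(T|∅) ⇒ T ⊥ R | ∅.

Yes — T ⊥ R | ∅.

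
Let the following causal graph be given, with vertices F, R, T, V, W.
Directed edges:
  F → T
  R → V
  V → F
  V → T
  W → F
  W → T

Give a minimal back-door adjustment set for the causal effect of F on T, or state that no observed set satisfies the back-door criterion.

F→T: minimal back-door set {V, W}.

desc(F)\{F}={T}; candidates ⊆ {R,V,W}.
size 0: {}; under {} F still reaches {R,T,V,W} ∋ T.
size 1: {R}, {V}, {W}; under {R} F still reaches {T,V,W} ∋ T.
{V,W}: F⊥T given {V,W} in G with F→· removed — back-door holds.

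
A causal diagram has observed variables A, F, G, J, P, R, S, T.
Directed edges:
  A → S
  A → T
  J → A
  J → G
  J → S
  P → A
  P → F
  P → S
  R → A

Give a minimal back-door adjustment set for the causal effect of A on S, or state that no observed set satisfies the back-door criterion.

A→S: minimal back-door set {J, P}.

desc(A)\{A}={S,T}; candidates ⊆ {F,G,J,P,R}.
size 0: {}; under {} A still reaches {F,G,J,P,R,S} ∋ S.
size 1: {F}, {G}, {J} …(+2); under {F} A still reaches {G,J,P,R,S} ∋ S.
{J,P}: A⊥S given {J,P} in G with A→· removed — back-door holds.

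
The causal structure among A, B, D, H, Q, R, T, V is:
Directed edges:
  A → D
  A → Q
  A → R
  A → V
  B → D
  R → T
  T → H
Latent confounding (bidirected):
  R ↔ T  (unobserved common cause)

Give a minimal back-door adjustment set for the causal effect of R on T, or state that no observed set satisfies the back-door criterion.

R→T: no observed back-door set.

desc(R)\{R}={H,T}; candidates ⊆ {A,B,D,Q,V}.
R↔T: latent back-door arc(s) into R.
size 0: {}; under {} R still reaches {A,D,H,Q,T,V} ∋ T.
size 1: {A}, {B}, {D} …(+2); under {A} R still reaches {H,T} ∋ T.
size 2: {A,B}, {A,D}, {A,Q} …(+7); under {A,B} R still reaches {H,T} ∋ T.
R↔T cannot be blocked by any observed set — no back-door set.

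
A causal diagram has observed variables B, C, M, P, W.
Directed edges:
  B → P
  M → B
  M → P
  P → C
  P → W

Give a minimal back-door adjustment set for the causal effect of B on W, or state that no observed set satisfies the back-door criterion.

B→W: minimal back-door set {M}.

desc(B)\{B}={C,P,W}; candidates ⊆ {M}.
size 0: {}; under {} B still reaches {C,M,P,W} ∋ W.
{M}: B⊥W given {M} in G with B→· removed — back-door holds.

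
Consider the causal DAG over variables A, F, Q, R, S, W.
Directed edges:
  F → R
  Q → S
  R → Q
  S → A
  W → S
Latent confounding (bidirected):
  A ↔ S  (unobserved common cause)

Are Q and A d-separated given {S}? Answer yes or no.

Bayes-Ball from Q | {S} reaches {A,F,R,W}.
A ∈ reach(Q|{S}) ⇒ Q ⊥̸ A | {S}.

No — Q and A are d-connected given {S}.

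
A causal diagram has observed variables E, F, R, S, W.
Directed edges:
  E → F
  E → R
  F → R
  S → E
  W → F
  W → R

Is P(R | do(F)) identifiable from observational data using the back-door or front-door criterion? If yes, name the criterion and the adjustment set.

desc(F)\{F}={R}; candidates ⊆ {E,S,W}.
size 0: {}; under {} F still reaches {E,R,S,W} ∋ R.
size 1: {E}, {S}, {W}; under {E} F still reaches {R,W} ∋ R.
{E,W}: F⊥R given {E,W} in G with F→· removed — back-door holds.
P(R|do(F)) = Σ_{E,W} P(R|F,E,W)·P(E,W).

P(R|do(F)): backdoor, adjust for {E, W}.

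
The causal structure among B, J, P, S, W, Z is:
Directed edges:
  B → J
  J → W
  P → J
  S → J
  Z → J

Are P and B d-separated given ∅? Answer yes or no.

Yes — P ⊥ B | ∅.

Bayes-Ball from P | ∅ reaches {J,W}.
B ∉ reach(P|∅) ⇒ P ⊥ B | ∅.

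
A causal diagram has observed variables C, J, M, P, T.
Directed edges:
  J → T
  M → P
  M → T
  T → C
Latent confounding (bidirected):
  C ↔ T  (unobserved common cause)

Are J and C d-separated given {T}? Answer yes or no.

Bayes-Ball from J | {T} reaches {C,M,P}.
C ∈ reach(J|{T}) ⇒ J ⊥̸ C | {T}.

No — J and C are d-connected given {T}.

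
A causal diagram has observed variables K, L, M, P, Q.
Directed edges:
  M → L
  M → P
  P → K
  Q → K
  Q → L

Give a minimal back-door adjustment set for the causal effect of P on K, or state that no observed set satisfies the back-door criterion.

desc(P)\{P}={K}; candidates ⊆ {L,M,Q}.
∅: P⊥K given ∅ in G with P→· removed — back-door holds.

P→K: minimal back-door set ∅.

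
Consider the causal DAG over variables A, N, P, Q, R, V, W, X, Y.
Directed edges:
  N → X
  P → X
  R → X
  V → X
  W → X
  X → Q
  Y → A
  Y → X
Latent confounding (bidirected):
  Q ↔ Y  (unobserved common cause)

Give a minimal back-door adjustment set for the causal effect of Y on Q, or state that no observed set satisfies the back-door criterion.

desc(Y)\{Y}={A,Q,X}; candidates ⊆ {N,P,R,V,W}.
Y↔Q: latent back-door arc(s) into Y.
size 0: {}; under {} Y still reaches {Q} ∋ Q.
size 1: {N}, {P}, {R} …(+2); under {N} Y still reaches {Q} ∋ Q.
size 2: {N,P}, {N,R}, {N,V} …(+7); under {N,P} Y still reaches {Q} ∋ Q.
Y↔Q cannot be blocked by any observed set — no back-door set.

Y→Q: no observed back-door set.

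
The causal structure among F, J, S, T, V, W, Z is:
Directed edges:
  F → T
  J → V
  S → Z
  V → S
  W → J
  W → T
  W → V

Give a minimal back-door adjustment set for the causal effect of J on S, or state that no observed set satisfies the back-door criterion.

J→S: minimal back-door set {W}.

desc(J)\{J}={S,V,Z}; candidates ⊆ {F,T,W}.
size 0: {}; under {} J still reaches {S,T,V,W,Z} ∋ S.
{W}: J⊥S given {W} in G with J→· removed — back-door holds.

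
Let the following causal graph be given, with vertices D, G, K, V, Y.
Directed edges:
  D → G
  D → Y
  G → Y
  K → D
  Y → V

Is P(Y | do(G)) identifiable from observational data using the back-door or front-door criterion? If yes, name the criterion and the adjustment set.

desc(G)\{G}={V,Y}; candidates ⊆ {D,K}.
size 0: {}; under {} G still reaches {D,K,V,Y} ∋ Y.
{D}: G⊥Y given {D} in G with G→· removed — back-door holds.
P(Y|do(G)) = Σ_{D} P(Y|G,D)·P(D).

P(Y|do(G)): backdoor, adjust for {D}.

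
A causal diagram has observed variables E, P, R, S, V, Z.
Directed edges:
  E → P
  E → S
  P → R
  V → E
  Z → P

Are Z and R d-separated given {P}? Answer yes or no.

Bayes-Ball from Z | {P} reaches {E,S,V}.
R ∉ reach(Z|{P}) ⇒ Z ⊥ R | {P}.

Yes — Z ⊥ R | {P}.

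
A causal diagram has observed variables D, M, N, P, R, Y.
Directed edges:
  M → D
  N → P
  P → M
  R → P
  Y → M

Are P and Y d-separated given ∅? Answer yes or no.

Bayes-Ball from P | ∅ reaches {D,M,N,R}.
Y ∉ reach(P|∅) ⇒ P ⊥ Y | ∅.

Yes — P ⊥ Y | ∅.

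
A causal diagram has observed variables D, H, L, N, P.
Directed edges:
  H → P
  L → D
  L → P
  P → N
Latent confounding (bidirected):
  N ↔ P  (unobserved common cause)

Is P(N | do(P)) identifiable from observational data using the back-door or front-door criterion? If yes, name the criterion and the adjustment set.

desc(P)\{P}={N}; candidates ⊆ {D,H,L}.
P↔N: latent back-door arc(s) into P.
size 0: {}; under {} P still reaches {D,H,L,N} ∋ N.
size 1: {D}, {H}, {L}; under {D} P still reaches {H,L,N} ∋ N.
size 2: {D,H}, {D,L}, {H,L}; under {D,H} P still reaches {L,N} ∋ N.
P↔N cannot be blocked by any observed set — no back-door set.
No mediator lies on a directed P→…→N path.
Neither criterion identifies P(N|do(P)) in this graph.

P(N|do(P)): not identifiable (no BD/FD set).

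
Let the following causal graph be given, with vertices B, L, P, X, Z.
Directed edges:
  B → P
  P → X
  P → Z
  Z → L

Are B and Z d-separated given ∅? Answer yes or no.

Bayes-Ball from B | ∅ reaches {L,P,X,Z}.
Z ∈ reach(B|∅) ⇒ B ⊥̸ Z | ∅.

No — B and Z are d-connected given ∅.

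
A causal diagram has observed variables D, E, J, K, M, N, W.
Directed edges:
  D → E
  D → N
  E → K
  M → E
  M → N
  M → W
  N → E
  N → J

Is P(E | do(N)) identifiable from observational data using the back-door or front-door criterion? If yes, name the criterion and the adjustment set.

desc(N)\{N}={E,J,K}; candidates ⊆ {D,M,W}.
size 0: {}; under {} N still reaches {D,E,K,M,W} ∋ E.
size 1: {D}, {M}, {W}; under {D} N still reaches {E,K,M,W} ∋ E.
{D,M}: N⊥E given {D,M} in G with N→· removed — back-door holds.
P(E|do(N)) = Σ_{D,M} P(E|N,D,M)·P(D,M).

P(E|do(N)): backdoor, adjust for {D, M}.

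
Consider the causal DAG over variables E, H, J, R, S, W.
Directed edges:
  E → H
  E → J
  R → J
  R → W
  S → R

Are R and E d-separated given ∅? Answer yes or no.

Bayes-Ball from R | ∅ reaches {J,S,W}.
E ∉ reach(R|∅) ⇒ R ⊥ E | ∅.

Yes — R ⊥ E | ∅.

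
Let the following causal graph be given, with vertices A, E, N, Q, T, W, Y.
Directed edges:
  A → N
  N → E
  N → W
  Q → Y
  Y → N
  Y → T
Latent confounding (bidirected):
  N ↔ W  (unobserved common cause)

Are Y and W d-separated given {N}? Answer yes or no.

No — Y and W are d-connected given {N}.

Bayes-Ball from Y | {N} reaches {A,Q,T,W}.
W ∈ reach(Y|{N}) ⇒ Y ⊥̸ W | {N}.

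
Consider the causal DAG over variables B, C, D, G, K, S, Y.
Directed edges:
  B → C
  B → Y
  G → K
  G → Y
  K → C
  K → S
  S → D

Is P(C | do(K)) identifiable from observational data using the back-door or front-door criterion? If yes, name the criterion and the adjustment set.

P(C|do(K)): backdoor, adjust for ∅.

desc(K)\{K}={C,D,S}; candidates ⊆ {B,G,Y}.
∅: K⊥C given ∅ in G with K→· removed — back-door holds.
P(C|do(K)) = P(C|K) — no adjustment needed.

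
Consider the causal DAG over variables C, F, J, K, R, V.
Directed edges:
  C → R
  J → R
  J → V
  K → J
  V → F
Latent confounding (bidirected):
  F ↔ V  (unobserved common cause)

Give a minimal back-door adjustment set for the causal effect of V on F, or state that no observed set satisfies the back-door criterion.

desc(V)\{V}={F}; candidates ⊆ {C,J,K,R}.
V↔F: latent back-door arc(s) into V.
size 0: {}; under {} V still reaches {F,J,K,R} ∋ F.
size 1: {C}, {J}, {K} …(+1); under {C} V still reaches {F,J,K,R} ∋ F.
size 2: {C,J}, {C,K}, {C,R} …(+3); under {C,J} V still reaches {F} ∋ F.
V↔F cannot be blocked by any observed set — no back-door set.

V→F: no observed back-door set.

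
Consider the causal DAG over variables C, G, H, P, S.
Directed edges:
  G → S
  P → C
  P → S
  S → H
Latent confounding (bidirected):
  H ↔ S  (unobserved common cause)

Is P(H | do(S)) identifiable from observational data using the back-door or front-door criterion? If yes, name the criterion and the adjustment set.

desc(S)\{S}={H}; candidates ⊆ {C,G,P}.
S↔H: latent back-door arc(s) into S.
size 0: {}; under {} S still reaches {C,G,H,P} ∋ H.
size 1: {C}, {G}, {P}; under {C} S still reaches {G,H,P} ∋ H.
size 2: {C,G}, {C,P}, {G,P}; under {C,G} S still reaches {H,P} ∋ H.
S↔H cannot be blocked by any observed set — no back-door set.
No mediator lies on a directed S→…→H path.
Neither criterion identifies P(H|do(S)) in this graph.

P(H|do(S)): not identifiable (no BD/FD set).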